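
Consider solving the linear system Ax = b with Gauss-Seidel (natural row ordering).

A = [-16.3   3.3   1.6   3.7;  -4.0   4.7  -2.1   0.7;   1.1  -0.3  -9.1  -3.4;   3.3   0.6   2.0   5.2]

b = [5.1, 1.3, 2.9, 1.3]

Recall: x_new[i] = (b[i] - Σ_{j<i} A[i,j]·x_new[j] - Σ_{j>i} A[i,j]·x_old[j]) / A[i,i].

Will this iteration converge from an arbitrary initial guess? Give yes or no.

yes

A = D + L + U where D = diag(-16.3, 4.7, -9.1, 5.2).
Gauss-Seidel: T = -(D+L)⁻¹U, row 0 first, T[0,3] = -(3.7)/(-16.3) = +0.2270; later rows by forward substitution.
  T[0,:] = [+0.0000  +0.2025  +0.0982  +0.2270]
  T[1,:] = [+0.0000  +0.1723  +0.5303  +0.0443]
  T[2,:] = [+0.0000  +0.0188  -0.0056  -0.3476]
  T[3,:] = [+0.0000  -0.1556  -0.1213  -0.0154]
|λ(T)| sorted: 0.4037, 0.2305, 0.2305, 0.0000.
ρ = 0.4037; 0.4037 < 1 ⇒ converges.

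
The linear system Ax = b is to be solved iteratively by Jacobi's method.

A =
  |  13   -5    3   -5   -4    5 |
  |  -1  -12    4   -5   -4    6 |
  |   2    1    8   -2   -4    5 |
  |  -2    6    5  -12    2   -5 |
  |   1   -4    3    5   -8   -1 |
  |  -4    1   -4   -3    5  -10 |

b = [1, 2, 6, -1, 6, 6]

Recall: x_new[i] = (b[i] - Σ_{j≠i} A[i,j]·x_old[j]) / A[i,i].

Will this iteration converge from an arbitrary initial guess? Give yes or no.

Let D = diag(13, -12, 8, -12, -8, -10); L, U the strict triangles.
T_J = -D⁻¹(L+U): T[4,0] = -(1)/(-8) = +0.1250; T[4,4] = 0.
  T[0,:] = [+0.0000, +0.3846, -0.2308, +0.3846, +0.3077, -0.3846]
  T[1,:] = [-0.0833, +0.0000, +0.3333, -0.4167, -0.3333, +0.5000]
  T[2,:] = [-0.2500, -0.1250, +0.0000, +0.2500, +0.5000, -0.6250]
  T[3,:] = [-0.1667, +0.5000, +0.4167, +0.0000, +0.1667, -0.4167]
  T[4,:] = [+0.1250, -0.5000, +0.3750, +0.6250, +0.0000, -0.1250]
  T[5,:] = [-0.4000, +0.1000, -0.4000, -0.3000, +0.5000, +0.0000]
|λ(T)| sorted: 1.1992, 0.7957, 0.5175, 0.5175, 0.2588, 0.0772.
ρ = 1.1992; 1.1992 > 1: divergent.

no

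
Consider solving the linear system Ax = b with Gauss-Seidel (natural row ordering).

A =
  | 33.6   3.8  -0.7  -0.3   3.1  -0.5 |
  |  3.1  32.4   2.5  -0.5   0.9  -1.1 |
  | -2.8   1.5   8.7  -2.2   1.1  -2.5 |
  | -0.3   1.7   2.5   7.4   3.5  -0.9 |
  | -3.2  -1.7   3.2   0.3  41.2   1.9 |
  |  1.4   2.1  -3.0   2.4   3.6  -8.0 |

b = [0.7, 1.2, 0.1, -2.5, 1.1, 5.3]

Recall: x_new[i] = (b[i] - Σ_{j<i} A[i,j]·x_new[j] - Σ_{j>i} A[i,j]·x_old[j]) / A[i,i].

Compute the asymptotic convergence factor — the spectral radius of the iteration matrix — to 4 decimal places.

0.2260

Split A = D + L + U, D = diag(33.6, 32.4, 8.7, 7.4, 41.2, -8).
GS T = -(D+L)⁻¹U: row 0 first, T[0,3] = -(-0.3)/(33.6) = +0.0089; later rows by forward substitution.
  T[0,:] = [+0.0000, -0.1131, +0.0208, +0.0089, -0.0923, +0.0149]
  T[1,:] = [+0.0000, +0.0108, -0.0792, +0.0146, -0.0190, +0.0325]
  T[2,:] = [+0.0000, -0.0383, +0.0204, +0.2532, -0.1529, +0.2865]
  T[3,:] = [+0.0000, +0.0059, +0.0122, -0.0885, -0.4207, +0.0179]
  T[4,:] = [+0.0000, -0.0054, -0.0033, -0.0177, +0.0070, -0.0660]
  T[5,:] = [+0.0000, -0.0033, -0.0226, -0.1241, -0.0869, -0.1206]
moduli |λ_i(T)| = 0.2260, 0.1080, 0.1080, 0.0814, 0.0393, 0.0000.
ρ = 0.2260; 0.2260 < 1: convergent.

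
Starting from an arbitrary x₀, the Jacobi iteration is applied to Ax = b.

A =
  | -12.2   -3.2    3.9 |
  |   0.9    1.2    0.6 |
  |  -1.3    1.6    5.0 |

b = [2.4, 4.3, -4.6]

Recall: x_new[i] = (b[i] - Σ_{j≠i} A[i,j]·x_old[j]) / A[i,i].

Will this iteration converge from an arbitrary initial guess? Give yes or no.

Let D = diag(-12.2, 1.2, 5); L, U the strict triangles.
Jacobi: T = -D⁻¹(L+U), T[0,2] = -(3.9)/(-12.2) = +0.3197; T[0,0] = 0.
  T[0,:] = [+0.0000, -0.2623, +0.3197]
  T[1,:] = [-0.7500, +0.0000, -0.5000]
  T[2,:] = [+0.2600, -0.3200, +0.0000]
eigenvalue magnitudes: 0.7647, 0.4180, 0.3467.
ρ = 0.7647; 0.7647 < 1: convergent.

yes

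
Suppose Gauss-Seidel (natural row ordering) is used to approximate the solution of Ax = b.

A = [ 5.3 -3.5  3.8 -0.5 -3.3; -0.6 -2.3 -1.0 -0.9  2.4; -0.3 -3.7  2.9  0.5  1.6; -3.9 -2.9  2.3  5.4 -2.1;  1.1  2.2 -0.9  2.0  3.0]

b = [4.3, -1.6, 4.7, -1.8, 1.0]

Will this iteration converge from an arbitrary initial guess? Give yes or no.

Diagonal D = diag(5.3, -2.3, 2.9, 5.4, 3); L, U strict lower/upper.
GS T = -(D+L)⁻¹U: row 0 first, T[0,1] = -(-3.5)/(5.3) = +0.6604; later rows by forward substitution.
  T[0,:] = [+0.0000, +0.6604, -0.7170, +0.0943, +0.6226]
  T[1,:] = [+0.0000, -0.1723, -0.2477, -0.4159, +0.8811]
  T[2,:] = [+0.0000, -0.1515, -0.3903, -0.6933, +0.6368]
  T[3,:] = [+0.0000, +0.4489, -0.4846, +0.1401, +1.0405]
  T[4,:] = [+0.0000, -0.4605, +0.6506, -0.0310, -1.3770]
eigenvalue magnitudes: 1.5730, 0.1947, 0.1947, 0.1184, 0.0000.
ρ(T) = max|λ| = 1.5730; 1.5730 > 1, so it fails to converge.

no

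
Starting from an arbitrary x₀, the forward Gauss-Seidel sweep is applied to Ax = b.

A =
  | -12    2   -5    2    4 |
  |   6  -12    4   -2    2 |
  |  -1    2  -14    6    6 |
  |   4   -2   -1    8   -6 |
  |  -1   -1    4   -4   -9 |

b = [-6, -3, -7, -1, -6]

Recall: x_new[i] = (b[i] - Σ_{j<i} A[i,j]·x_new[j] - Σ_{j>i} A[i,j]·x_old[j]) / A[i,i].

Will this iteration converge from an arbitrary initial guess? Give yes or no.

Write A = D+L+U with D = diag(-12, -12, -14, 8, -9).
Gauss-Seidel: T = -(D+L)⁻¹U, row 0 first, T[0,1] = -(2)/(-12) = +0.1667; later rows by forward substitution.
  T[0,:] = [+0.0000, +0.1667, -0.4167, +0.1667, +0.3333]
  T[1,:] = [+0.0000, +0.0833, +0.1250, -0.0833, +0.3333]
  T[2,:] = [+0.0000, +0.0000, +0.0476, +0.4048, +0.4524]
  T[3,:] = [+0.0000, -0.0625, +0.2455, -0.0536, +0.7232]
  T[4,:] = [+0.0000, +0.0000, -0.0556, +0.1944, -0.1944]
eigenvalue magnitudes: 0.5569, 0.4007, 0.1159, 0.0767, 0.0000.
ρ = 0.5569; 0.5569 < 1, so it converges for any x₀.

yes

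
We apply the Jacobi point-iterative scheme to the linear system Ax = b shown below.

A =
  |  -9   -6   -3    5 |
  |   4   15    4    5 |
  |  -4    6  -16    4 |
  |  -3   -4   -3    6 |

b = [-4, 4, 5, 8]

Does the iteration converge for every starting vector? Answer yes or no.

yes

Diagonal D = diag(-9, 15, -16, 6); L, U strict lower/upper.
Jacobi T = -D⁻¹(L+U): T[3,2] = -(-3)/(6) = +0.5000; T[3,3] = 0.
  T[0,:] = [+0.0000 -0.6667 -0.3333 +0.5556]
  T[1,:] = [-0.2667 +0.0000 -0.2667 -0.3333]
  T[2,:] = [-0.2500 +0.3750 +0.0000 +0.2500]
  T[3,:] = [+0.5000 +0.6667 +0.5000 +0.0000]
|roots of det(T-λI)|: 0.8245, 0.4130, 0.4130, 0.3632.
ρ = 0.8245; 0.8245 < 1, so it converges for any x₀.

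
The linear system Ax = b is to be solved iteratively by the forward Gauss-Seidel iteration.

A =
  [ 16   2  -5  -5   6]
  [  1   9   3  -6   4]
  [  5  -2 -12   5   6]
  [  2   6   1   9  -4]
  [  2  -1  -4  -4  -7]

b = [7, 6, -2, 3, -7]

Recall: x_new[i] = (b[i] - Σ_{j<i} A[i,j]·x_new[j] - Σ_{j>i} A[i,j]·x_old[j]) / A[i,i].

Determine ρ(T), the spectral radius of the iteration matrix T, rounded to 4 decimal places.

0.9272

Let D = diag(16, 9, -12, 9, -7); L, U the strict triangles.
Gauss-Seidel: T = -(D+L)⁻¹U, row 0 first, T[0,3] = -(-5)/(16) = +0.3125; later rows by forward substitution.
  T[0,:] = [+0.0000  -0.1250  +0.3125  +0.3125  -0.3750]
  T[1,:] = [+0.0000  +0.0139  -0.3681  +0.6319  -0.4028]
  T[2,:] = [+0.0000  -0.0544  +0.1916  +0.4416  +0.4109]
  T[3,:] = [+0.0000  +0.0246  +0.1546  -0.5398  +0.7506]
  T[4,:] = [+0.0000  -0.0206  -0.0560  +0.0552  -0.7133]
|roots of det(T-λI)|: 0.9272, 0.3912, 0.2916, 0.0208, 0.0000.
ρ = 0.9272; 0.9272 < 1 ⇒ converges.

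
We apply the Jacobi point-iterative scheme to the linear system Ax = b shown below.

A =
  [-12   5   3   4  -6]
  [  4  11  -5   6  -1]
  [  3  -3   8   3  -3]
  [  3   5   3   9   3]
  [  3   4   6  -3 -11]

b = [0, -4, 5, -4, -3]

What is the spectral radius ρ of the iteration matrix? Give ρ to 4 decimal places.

1.1609

Write A = D+L+U with D = diag(-12, 11, 8, 9, -11).
Jacobi T = -D⁻¹(L+U): T[4,0] = -(3)/(-11) = +0.2727; T[4,4] = 0.
  T[0,:] = [+0.0000 +0.4167 +0.2500 +0.3333 -0.5000]
  T[1,:] = [-0.3636 +0.0000 +0.4545 -0.5455 +0.0909]
  T[2,:] = [-0.3750 +0.3750 +0.0000 -0.3750 +0.3750]
  T[3,:] = [-0.3333 -0.5556 -0.3333 +0.0000 -0.3333]
  T[4,:] = [+0.2727 +0.3636 +0.5455 -0.2727 +0.0000]
eigenvalue magnitudes: 1.1609, 0.7188, 0.7188, 0.5692, 0.1301.
ρ = 1.1609; 1.1609 > 1: divergent.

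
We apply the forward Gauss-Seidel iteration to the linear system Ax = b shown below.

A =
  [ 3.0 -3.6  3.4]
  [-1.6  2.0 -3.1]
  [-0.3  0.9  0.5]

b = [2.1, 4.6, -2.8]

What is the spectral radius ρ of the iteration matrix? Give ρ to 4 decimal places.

Split A = D + L + U, D = diag(3, 2, 0.5).
Gauss-Seidel: T = -(D+L)⁻¹U, row 0 first, T[0,2] = -(3.4)/(3) = -1.1333; later rows by forward substitution.
  T[0,:] = [+0.0000, +1.2000, -1.1333]
  T[1,:] = [+0.0000, +0.9600, +0.6433]
  T[2,:] = [+0.0000, -1.0080, -1.8380]
|λ(T)| sorted: 1.5830, 0.7050, 0.0000.
ρ = 1.5830; 1.5830 > 1 ⇒ diverges.

1.5830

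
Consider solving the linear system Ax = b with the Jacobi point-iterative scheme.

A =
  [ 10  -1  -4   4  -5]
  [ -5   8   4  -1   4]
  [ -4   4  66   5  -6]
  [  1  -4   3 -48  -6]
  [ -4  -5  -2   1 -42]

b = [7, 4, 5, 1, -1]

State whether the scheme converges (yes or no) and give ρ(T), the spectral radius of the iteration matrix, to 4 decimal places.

yes, ρ = 0.4300

Write A = D+L+U with D = diag(10, 8, 66, -48, -42).
T_J = -D⁻¹(L+U): T[1,0] = -(-5)/(8) = +0.6250; T[1,1] = 0.
  T[0,:] = [+0.0000, +0.1000, +0.4000, -0.4000, +0.5000]
  T[1,:] = [+0.6250, +0.0000, -0.5000, +0.1250, -0.5000]
  T[2,:] = [+0.0606, -0.0606, +0.0000, -0.0758, +0.0909]
  T[3,:] = [+0.0208, -0.0833, +0.0625, +0.0000, -0.1250]
  T[4,:] = [-0.0952, -0.1190, -0.0476, +0.0238, +0.0000]
|λ(T)| sorted: 0.4300, 0.2915, 0.2915, 0.0904, 0.0705.
ρ = 0.4300; 0.4300 < 1 ⇒ converges.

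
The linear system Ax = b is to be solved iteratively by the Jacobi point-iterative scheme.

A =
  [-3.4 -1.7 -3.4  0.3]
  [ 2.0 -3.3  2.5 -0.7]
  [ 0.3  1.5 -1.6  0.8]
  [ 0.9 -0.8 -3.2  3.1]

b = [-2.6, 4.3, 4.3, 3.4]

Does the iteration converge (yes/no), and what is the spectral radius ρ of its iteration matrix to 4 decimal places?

no, ρ = 1.1419

Let D = diag(-3.4, -3.3, -1.6, 3.1); L, U the strict triangles.
Jacobi T = -D⁻¹(L+U): T[0,3] = -(0.3)/(-3.4) = +0.0882; T[0,0] = 0.
  T[0,:] = [+0.0000, -0.5000, -1.0000, +0.0882]
  T[1,:] = [+0.6061, +0.0000, +0.7576, -0.2121]
  T[2,:] = [+0.1875, +0.9375, +0.0000, +0.5000]
  T[3,:] = [-0.2903, +0.2581, +1.0323, +0.0000]
moduli |λ_i(T)| = 1.1419, 0.5953, 0.5953, 0.3927.
spectral radius ρ = 1.1419; 1.1419 > 1, so it fails to converge.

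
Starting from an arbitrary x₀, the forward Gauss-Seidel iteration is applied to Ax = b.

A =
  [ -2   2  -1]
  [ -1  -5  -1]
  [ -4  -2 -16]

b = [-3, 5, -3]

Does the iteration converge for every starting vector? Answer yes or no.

Let D = diag(-2, -5, -16); L, U the strict triangles.
T_GS = -(D+L)⁻¹U: row 0 first, T[0,2] = -(-1)/(-2) = -0.5000; later rows by forward substitution.
  T[0,:] = [+0.0000  +1.0000  -0.5000]
  T[1,:] = [+0.0000  -0.2000  -0.1000]
  T[2,:] = [+0.0000  -0.2250  +0.1375]
|eigenvalues of T|: 0.2570, 0.1945, 0.0000.
ρ = 0.2570; 0.2570 < 1: convergent.

yes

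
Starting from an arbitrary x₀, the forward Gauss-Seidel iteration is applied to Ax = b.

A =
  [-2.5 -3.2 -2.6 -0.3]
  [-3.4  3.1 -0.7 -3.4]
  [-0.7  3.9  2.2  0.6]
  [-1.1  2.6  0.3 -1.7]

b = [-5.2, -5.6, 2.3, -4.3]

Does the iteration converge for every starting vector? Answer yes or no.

no

A = D + L + U where D = diag(-2.5, 3.1, 2.2, -1.7).
T_GS = -(D+L)⁻¹U: row 0 first, T[0,3] = -(-0.3)/(-2.5) = -0.1200; later rows by forward substitution.
  T[0,:] = [+0.0000  -1.2800  -1.0400  -0.1200]
  T[1,:] = [+0.0000  -1.4039  -0.9148  +0.9652]
  T[2,:] = [+0.0000  +2.0814  +1.2909  -2.0219]
  T[3,:] = [+0.0000  -0.9516  -0.4984  +1.1970]
|eigenvalues of T|: 1.1604, 0.2513, 0.1749, 0.0000.
spectral radius ρ = 1.1604; 1.1604 > 1 ⇒ diverges.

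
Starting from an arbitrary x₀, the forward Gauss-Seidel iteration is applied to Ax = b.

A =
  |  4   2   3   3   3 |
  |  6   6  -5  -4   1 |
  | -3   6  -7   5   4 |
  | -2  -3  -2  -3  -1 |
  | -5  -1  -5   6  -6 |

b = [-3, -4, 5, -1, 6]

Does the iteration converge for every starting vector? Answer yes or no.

Let D = diag(4, 6, -7, -3, -6); L, U the strict triangles.
GS T = -(D+L)⁻¹U: row 0 first, T[0,1] = -(2)/(4) = -0.5000; later rows by forward substitution.
  T[0,:] = [+0.0000  -0.5000  -0.7500  -0.7500  -0.7500]
  T[1,:] = [+0.0000  +0.5000  +1.5833  +1.4167  +0.5833]
  T[2,:] = [+0.0000  +0.6429  +1.6786  +2.2500  +1.3929]
  T[3,:] = [+0.0000  -0.5952  -2.2024  -2.4167  -1.3452]
  T[4,:] = [+0.0000  -0.7976  -3.2401  -3.9028  -1.9782]
|eigenvalues of T|: 1.4627, 1.2345, 0.3503, 0.1307, 0.0000.
spectral radius ρ = 1.4627; 1.4627 > 1, so it fails to converge.

no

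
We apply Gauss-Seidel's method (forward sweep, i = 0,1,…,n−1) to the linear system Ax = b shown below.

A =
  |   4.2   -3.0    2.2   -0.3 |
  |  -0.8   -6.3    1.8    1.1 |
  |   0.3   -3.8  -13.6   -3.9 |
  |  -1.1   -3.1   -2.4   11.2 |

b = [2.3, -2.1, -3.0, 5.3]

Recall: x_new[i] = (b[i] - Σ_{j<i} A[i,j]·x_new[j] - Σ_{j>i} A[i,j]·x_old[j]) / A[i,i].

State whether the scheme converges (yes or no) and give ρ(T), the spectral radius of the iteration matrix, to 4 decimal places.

yes, ρ = 0.2935

A = D + L + U where D = diag(4.2, -6.3, -13.6, 11.2).
GS T = -(D+L)⁻¹U: row 0 first, T[0,2] = -(2.2)/(4.2) = -0.5238; later rows by forward substitution.
  T[0,:] = [+0.0000  +0.7143  -0.5238  +0.0714]
  T[1,:] = [+0.0000  -0.0907  +0.3522  +0.1655]
  T[2,:] = [+0.0000  +0.0411  -0.1100  -0.3314]
  T[3,:] = [+0.0000  +0.0539  +0.0225  -0.0182]
|eigenvalues of T|: 0.2935, 0.1399, 0.1399, 0.0000.
ρ(T) = max|λ| = 0.2935; 0.2935 < 1, so it converges for any x₀.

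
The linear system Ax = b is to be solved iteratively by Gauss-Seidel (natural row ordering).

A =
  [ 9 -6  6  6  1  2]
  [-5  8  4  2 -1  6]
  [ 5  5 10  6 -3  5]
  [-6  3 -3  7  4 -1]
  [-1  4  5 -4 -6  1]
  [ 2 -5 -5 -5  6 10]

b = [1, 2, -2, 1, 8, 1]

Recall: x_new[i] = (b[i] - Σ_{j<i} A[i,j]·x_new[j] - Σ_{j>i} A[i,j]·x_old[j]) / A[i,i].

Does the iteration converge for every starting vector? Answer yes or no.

Let D = diag(9, 8, 10, 7, -6, 10); L, U the strict triangles.
Gauss-Seidel: T = -(D+L)⁻¹U, row 0 first, T[0,1] = -(-6)/(9) = +0.6667; later rows by forward substitution.
  T[0,:] = [+0.0000 +0.6667 -0.6667 -0.6667 -0.1111 -0.2222]
  T[1,:] = [+0.0000 +0.4167 -0.9167 -0.6667 +0.0556 -0.8889]
  T[2,:] = [+0.0000 -0.5417 +0.7917 +0.0667 +0.3278 +0.0556]
  T[3,:] = [+0.0000 +0.1607 +0.1607 -0.2571 -0.5500 +0.3571]
  T[4,:] = [+0.0000 -0.3919 +0.0526 -0.1063 +0.6954 -0.5807]
  T[5,:] = [+0.0000 +0.1196 +0.1196 -0.2314 -0.4783 +0.1548]
|roots of det(T-λI)|: 1.3172, 0.7952, 0.2805, 0.1302, 0.0996, 0.0000.
ρ = 1.3172; 1.3172 > 1: divergent.

no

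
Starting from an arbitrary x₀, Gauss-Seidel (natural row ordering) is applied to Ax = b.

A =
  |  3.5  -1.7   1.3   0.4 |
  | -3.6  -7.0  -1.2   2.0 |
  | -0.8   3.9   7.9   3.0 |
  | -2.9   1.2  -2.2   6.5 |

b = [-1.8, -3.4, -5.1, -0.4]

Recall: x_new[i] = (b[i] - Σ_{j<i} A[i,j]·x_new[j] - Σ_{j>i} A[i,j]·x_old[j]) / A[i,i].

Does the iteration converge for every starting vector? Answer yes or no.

yes

Split A = D + L + U, D = diag(3.5, -7, 7.9, 6.5).
GS T = -(D+L)⁻¹U: row 0 first, T[0,2] = -(1.3)/(3.5) = -0.3714; later rows by forward substitution.
  T[0,:] = [+0.0000, +0.4857, -0.3714, -0.1143]
  T[1,:] = [+0.0000, -0.2498, +0.0196, +0.3445]
  T[2,:] = [+0.0000, +0.1725, -0.0473, -0.5614]
  T[3,:] = [+0.0000, +0.3212, -0.1853, -0.3046]
|eigenvalues of T|: 0.7333, 0.2193, 0.0877, 0.0000.
ρ = 0.7333; 0.7333 < 1 ⇒ converges.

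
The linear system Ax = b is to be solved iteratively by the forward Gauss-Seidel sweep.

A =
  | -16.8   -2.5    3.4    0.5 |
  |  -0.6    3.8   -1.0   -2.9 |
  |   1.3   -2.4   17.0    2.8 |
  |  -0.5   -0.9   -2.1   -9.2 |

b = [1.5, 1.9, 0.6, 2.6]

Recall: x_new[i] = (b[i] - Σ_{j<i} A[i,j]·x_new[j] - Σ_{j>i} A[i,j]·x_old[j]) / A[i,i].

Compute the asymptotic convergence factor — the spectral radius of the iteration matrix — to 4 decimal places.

Split A = D + L + U, D = diag(-16.8, 3.8, 17, -9.2).
GS T = -(D+L)⁻¹U: row 0 first, T[0,1] = -(-2.5)/(-16.8) = -0.1488; later rows by forward substitution.
  T[0,:] = [+0.0000  -0.1488  +0.2024  +0.0298]
  T[1,:] = [+0.0000  -0.0235  +0.2951  +0.7679]
  T[2,:] = [+0.0000  +0.0081  +0.0262  -0.0586]
  T[3,:] = [+0.0000  +0.0085  -0.0458  -0.0634]
eigenvalue magnitudes: 0.1552, 0.0475, 0.0475, 0.0000.
spectral radius ρ = 0.1552; 0.1552 < 1, so it converges for any x₀.

0.1552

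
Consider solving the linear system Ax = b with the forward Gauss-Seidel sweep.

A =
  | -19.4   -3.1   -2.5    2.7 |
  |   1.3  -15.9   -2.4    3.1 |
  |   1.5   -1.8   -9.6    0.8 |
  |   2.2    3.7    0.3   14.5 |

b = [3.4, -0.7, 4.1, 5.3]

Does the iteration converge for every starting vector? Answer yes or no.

Write A = D+L+U with D = diag(-19.4, -15.9, -9.6, 14.5).
T_GS = -(D+L)⁻¹U: row 0 first, T[0,3] = -(2.7)/(-19.4) = +0.1392; later rows by forward substitution.
  T[0,:] = [+0.0000 -0.1598 -0.1289 +0.1392]
  T[1,:] = [+0.0000 -0.0131 -0.1615 +0.2063]
  T[2,:] = [+0.0000 -0.0225 +0.0101 +0.0664]
  T[3,:] = [+0.0000 +0.0280 +0.0605 -0.0751]
moduli |λ_i(T)| = 0.1682, 0.0599, 0.0303, 0.0000.
ρ(T) = max|λ| = 0.1682; 0.1682 < 1: convergent.

yes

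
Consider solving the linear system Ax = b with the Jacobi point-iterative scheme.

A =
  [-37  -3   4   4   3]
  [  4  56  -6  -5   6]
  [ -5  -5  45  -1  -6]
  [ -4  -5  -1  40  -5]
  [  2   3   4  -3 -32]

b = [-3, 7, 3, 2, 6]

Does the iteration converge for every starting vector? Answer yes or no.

Split A = D + L + U, D = diag(-37, 56, 45, 40, -32).
T_J = -D⁻¹(L+U): T[4,0] = -(2)/(-32) = +0.0625; T[4,4] = 0.
  T[0,:] = [+0.0000 -0.0811 +0.1081 +0.1081 +0.0811]
  T[1,:] = [-0.0714 +0.0000 +0.1071 +0.0893 -0.1071]
  T[2,:] = [+0.1111 +0.1111 +0.0000 +0.0222 +0.1333]
  T[3,:] = [+0.1000 +0.1250 +0.0250 +0.0000 +0.1250]
  T[4,:] = [+0.0625 +0.0938 +0.1250 -0.0938 +0.0000]
moduli |λ_i(T)| = 0.2336, 0.1941, 0.0776, 0.0615, 0.0615.
ρ(T) = max|λ| = 0.2336; 0.2336 < 1 ⇒ converges.

yes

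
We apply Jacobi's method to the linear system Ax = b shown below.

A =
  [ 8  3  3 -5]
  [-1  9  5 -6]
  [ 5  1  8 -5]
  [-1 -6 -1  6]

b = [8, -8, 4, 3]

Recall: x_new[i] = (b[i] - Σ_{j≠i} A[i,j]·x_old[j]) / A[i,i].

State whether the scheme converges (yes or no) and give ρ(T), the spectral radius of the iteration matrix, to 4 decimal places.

Diagonal D = diag(8, 9, 8, 6); L, U strict lower/upper.
Jacobi T = -D⁻¹(L+U): T[3,2] = -(-1)/(6) = +0.1667; T[3,3] = 0.
  T[0,:] = [+0.0000, -0.3750, -0.3750, +0.6250]
  T[1,:] = [+0.1111, +0.0000, -0.5556, +0.6667]
  T[2,:] = [-0.6250, -0.1250, +0.0000, +0.6250]
  T[3,:] = [+0.1667, +1.0000, +0.1667, +0.0000]
moduli |λ_i(T)| = 1.2763, 0.7178, 0.3016, 0.3016.
ρ = 1.2763; 1.2763 > 1: divergent.

no, ρ = 1.2763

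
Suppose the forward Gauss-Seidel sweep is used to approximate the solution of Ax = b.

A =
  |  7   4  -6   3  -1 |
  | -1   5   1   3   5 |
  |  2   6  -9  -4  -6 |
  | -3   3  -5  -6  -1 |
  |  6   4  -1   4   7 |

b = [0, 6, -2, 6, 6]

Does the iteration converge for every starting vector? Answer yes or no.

no

Write A = D+L+U with D = diag(7, 5, -9, -6, 7).
Gauss-Seidel: T = -(D+L)⁻¹U, row 0 first, T[0,1] = -(4)/(7) = -0.5714; later rows by forward substitution.
  T[0,:] = [+0.0000  -0.5714  +0.8571  -0.4286  +0.1429]
  T[1,:] = [+0.0000  -0.1143  -0.0286  -0.6857  -0.9714]
  T[2,:] = [+0.0000  -0.2032  +0.1714  -0.9968  -1.2825]
  T[3,:] = [+0.0000  +0.3979  -0.5857  +0.7021  +0.3450]
  T[4,:] = [+0.0000  +0.2987  -0.3592  +0.2156  +0.0523]
eigenvalue magnitudes: 1.2480, 0.2832, 0.2832, 0.0725, 0.0000.
spectral radius ρ = 1.2480; 1.2480 > 1: divergent.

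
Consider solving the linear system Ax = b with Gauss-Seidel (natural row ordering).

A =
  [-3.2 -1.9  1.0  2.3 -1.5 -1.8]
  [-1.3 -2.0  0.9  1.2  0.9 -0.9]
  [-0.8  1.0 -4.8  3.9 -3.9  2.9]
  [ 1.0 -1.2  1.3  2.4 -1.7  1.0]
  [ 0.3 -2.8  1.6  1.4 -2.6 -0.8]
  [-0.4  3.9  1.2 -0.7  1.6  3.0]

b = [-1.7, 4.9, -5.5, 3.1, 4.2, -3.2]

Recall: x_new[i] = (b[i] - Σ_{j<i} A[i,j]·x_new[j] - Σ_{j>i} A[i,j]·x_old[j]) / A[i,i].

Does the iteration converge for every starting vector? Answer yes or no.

Diagonal D = diag(-3.2, -2, -4.8, 2.4, -2.6, 3); L, U strict lower/upper.
Gauss-Seidel: T = -(D+L)⁻¹U, row 0 first, T[0,1] = -(-1.9)/(-3.2) = -0.5938; later rows by forward substitution.
  T[0,:] = [+0.0000  -0.5938  +0.3125  +0.7188  -0.4688  -0.5625]
  T[1,:] = [+0.0000  +0.3859  +0.2469  +0.1328  +0.7547  -0.0844]
  T[2,:] = [+0.0000  +0.1794  -0.0007  +0.7204  -0.5771  +0.6803]
  T[3,:] = [+0.0000  +0.3432  -0.0064  -0.6233  +1.5936  -0.5930]
  T[4,:] = [+0.0000  -0.1890  -0.2337  +0.0476  -0.3639  -0.1824]
  T[5,:] = [+0.0000  -0.4718  -0.1559  -0.5358  -0.2468  -0.2786]
moduli |λ_i(T)| = 1.1581, 0.6116, 0.2501, 0.2501, 0.1423, 0.0000.
ρ = 1.1581; 1.1581 > 1: divergent.

no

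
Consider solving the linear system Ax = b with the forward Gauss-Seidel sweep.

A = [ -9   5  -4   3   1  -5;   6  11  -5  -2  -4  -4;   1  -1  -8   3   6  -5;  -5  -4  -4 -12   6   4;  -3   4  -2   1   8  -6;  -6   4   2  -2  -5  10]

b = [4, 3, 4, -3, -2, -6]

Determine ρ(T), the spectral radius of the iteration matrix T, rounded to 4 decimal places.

Diagonal D = diag(-9, 11, -8, -12, 8, 10); L, U strict lower/upper.
GS T = -(D+L)⁻¹U: row 0 first, T[0,3] = -(3)/(-9) = +0.3333; later rows by forward substitution.
  T[0,:] = [+0.0000 +0.5556 -0.4444 +0.3333 +0.1111 -0.5556]
  T[1,:] = [+0.0000 -0.3030 +0.6970 +0.0000 +0.3030 +0.6667]
  T[2,:] = [+0.0000 +0.1073 -0.1427 +0.4167 +0.7260 -0.7778]
  T[3,:] = [+0.0000 -0.1662 +0.0004 -0.2778 +0.1107 +0.6019]
  T[4,:] = [+0.0000 +0.4075 -0.5509 +0.2639 +0.0578 -0.0613]
  T[5,:] = [+0.0000 +0.6036 -0.7923 +0.1931 -0.1487 -0.3547]
|λ(T)| sorted: 1.5565, 0.4839, 0.4839, 0.3060, 0.1911, 0.0000.
spectral radius ρ = 1.5565; 1.5565 > 1, so it fails to converge.

1.5565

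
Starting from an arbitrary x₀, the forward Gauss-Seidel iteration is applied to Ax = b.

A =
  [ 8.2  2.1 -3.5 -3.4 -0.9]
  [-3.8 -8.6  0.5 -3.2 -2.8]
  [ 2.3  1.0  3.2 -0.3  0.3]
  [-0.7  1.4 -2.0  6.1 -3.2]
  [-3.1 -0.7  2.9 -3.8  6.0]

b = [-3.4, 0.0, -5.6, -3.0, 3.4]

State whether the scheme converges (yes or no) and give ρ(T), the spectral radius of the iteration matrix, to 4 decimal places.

yes, ρ = 0.8277

Split A = D + L + U, D = diag(8.2, -8.6, 3.2, 6.1, 6).
Gauss-Seidel: T = -(D+L)⁻¹U, row 0 first, T[0,2] = -(-3.5)/(8.2) = +0.4268; later rows by forward substitution.
  T[0,:] = [+0.0000, -0.2561, +0.4268, +0.4146, +0.1098]
  T[1,:] = [+0.0000, +0.1132, -0.1305, -0.5553, -0.3741]
  T[2,:] = [+0.0000, +0.1487, -0.2660, -0.0307, -0.0557]
  T[3,:] = [+0.0000, -0.0066, -0.0083, +0.1650, +0.6048]
  T[4,:] = [+0.0000, -0.1952, +0.3286, +0.2688, +0.4230]
|λ(T)| sorted: 0.8277, 0.2745, 0.2745, 0.0061, 0.0000.
ρ(T) = max|λ| = 0.8277; 0.8277 < 1: convergent.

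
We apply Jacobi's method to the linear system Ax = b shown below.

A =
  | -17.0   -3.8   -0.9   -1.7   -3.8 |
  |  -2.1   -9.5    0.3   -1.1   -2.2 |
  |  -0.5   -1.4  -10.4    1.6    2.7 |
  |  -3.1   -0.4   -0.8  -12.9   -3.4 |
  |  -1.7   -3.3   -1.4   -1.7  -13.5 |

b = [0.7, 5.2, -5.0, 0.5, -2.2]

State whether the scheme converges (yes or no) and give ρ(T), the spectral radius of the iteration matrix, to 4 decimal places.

yes, ρ = 0.5168

Write A = D+L+U with D = diag(-17, -9.5, -10.4, -12.9, -13.5).
Jacobi T = -D⁻¹(L+U): T[2,0] = -(-0.5)/(-10.4) = -0.0481; T[2,2] = 0.
  T[0,:] = [+0.0000 -0.2235 -0.0529 -0.1000 -0.2235]
  T[1,:] = [-0.2211 +0.0000 +0.0316 -0.1158 -0.2316]
  T[2,:] = [-0.0481 -0.1346 +0.0000 +0.1538 +0.2596]
  T[3,:] = [-0.2403 -0.0310 -0.0620 +0.0000 -0.2636]
  T[4,:] = [-0.1259 -0.2444 -0.1037 -0.1259 +0.0000]
moduli |λ_i(T)| = 0.5168, 0.2170, 0.2170, 0.1496, 0.1496.
ρ = 0.5168; 0.5168 < 1 ⇒ converges.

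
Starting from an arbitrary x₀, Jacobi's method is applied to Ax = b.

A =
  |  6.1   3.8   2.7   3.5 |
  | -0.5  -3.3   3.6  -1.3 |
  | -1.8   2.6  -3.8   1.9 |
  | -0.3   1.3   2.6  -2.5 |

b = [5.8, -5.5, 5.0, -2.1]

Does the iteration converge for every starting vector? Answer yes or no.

no

A = D + L + U where D = diag(6.1, -3.3, -3.8, -2.5).
Jacobi T = -D⁻¹(L+U): T[0,3] = -(3.5)/(6.1) = -0.5738; T[0,0] = 0.
  T[0,:] = [+0.0000 -0.6230 -0.4426 -0.5738]
  T[1,:] = [-0.1515 +0.0000 +1.0909 -0.3939]
  T[2,:] = [-0.4737 +0.6842 +0.0000 +0.5000]
  T[3,:] = [-0.1200 +0.5200 +1.0400 +0.0000]
eigenvalue magnitudes: 1.4041, 0.8558, 0.3598, 0.1886.
spectral radius ρ = 1.4041; 1.4041 > 1, so it fails to converge.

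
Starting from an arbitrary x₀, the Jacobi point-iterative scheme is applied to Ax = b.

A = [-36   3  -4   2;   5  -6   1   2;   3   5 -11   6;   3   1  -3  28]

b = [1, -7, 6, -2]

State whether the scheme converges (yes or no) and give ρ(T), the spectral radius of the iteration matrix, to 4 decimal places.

yes, ρ = 0.4599

Write A = D+L+U with D = diag(-36, -6, -11, 28).
Jacobi: T = -D⁻¹(L+U), T[2,1] = -(5)/(-11) = +0.4545; T[2,2] = 0.
  T[0,:] = [+0.0000, +0.0833, -0.1111, +0.0556]
  T[1,:] = [+0.8333, +0.0000, +0.1667, +0.3333]
  T[2,:] = [+0.2727, +0.4545, +0.0000, +0.5455]
  T[3,:] = [-0.1071, -0.0357, +0.1071, +0.0000]
eigenvalue magnitudes: 0.4599, 0.3246, 0.1099, 0.1099.
ρ(T) = max|λ| = 0.4599; 0.4599 < 1 ⇒ converges.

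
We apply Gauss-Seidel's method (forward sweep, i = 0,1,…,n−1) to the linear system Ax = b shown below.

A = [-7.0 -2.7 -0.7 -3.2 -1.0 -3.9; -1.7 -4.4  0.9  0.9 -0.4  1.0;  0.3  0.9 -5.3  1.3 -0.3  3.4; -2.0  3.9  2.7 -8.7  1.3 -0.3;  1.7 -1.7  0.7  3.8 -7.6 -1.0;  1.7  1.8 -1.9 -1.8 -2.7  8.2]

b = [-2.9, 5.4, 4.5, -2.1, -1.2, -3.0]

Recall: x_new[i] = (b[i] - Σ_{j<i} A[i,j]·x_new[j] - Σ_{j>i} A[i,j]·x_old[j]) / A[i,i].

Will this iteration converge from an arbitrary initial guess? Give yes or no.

yes

Split A = D + L + U, D = diag(-7, -4.4, -5.3, -8.7, -7.6, 8.2).
T_GS = -(D+L)⁻¹U: row 0 first, T[0,2] = -(-0.7)/(-7) = -0.1000; later rows by forward substitution.
  T[0,:] = [+0.0000  -0.3857  -0.1000  -0.4571  -0.1429  -0.5571]
  T[1,:] = [+0.0000  +0.1490  +0.2432  +0.3812  -0.0357  +0.4425]
  T[2,:] = [+0.0000  +0.0035  +0.0356  +0.2841  -0.0708  +0.6851]
  T[3,:] = [+0.0000  +0.1566  +0.1431  +0.3641  +0.1443  +0.5046]
  T[4,:] = [+0.0000  -0.0410  -0.0020  +0.0207  +0.0417  -0.0398]
  T[5,:] = [+0.0000  +0.0689  +0.0064  +0.1637  +0.0665  +0.2748]
eigenvalue magnitudes: 0.8412, 0.1522, 0.1522, 0.1012, 0.0400, 0.0000.
ρ = 0.8412; 0.8412 < 1 ⇒ converges.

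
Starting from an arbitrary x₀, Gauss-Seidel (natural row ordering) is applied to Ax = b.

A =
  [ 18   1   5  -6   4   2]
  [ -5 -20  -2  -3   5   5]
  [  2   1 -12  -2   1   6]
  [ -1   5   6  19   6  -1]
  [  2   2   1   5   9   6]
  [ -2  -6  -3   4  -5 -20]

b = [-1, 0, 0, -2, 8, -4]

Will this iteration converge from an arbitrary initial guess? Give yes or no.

Split A = D + L + U, D = diag(18, -20, -12, 19, 9, -20).
T_GS = -(D+L)⁻¹U: row 0 first, T[0,2] = -(5)/(18) = -0.2778; later rows by forward substitution.
  T[0,:] = [+0.0000, -0.0556, -0.2778, +0.3333, -0.2222, -0.1111]
  T[1,:] = [+0.0000, +0.0139, -0.0306, -0.2333, +0.3056, +0.2778]
  T[2,:] = [+0.0000, -0.0081, -0.0488, -0.1306, +0.0718, +0.5046]
  T[3,:] = [+0.0000, -0.0040, +0.0088, +0.1202, -0.4306, -0.1857]
  T[4,:] = [+0.0000, +0.0124, +0.0690, -0.0745, +0.2127, -0.6566]
  T[5,:] = [+0.0000, -0.0013, +0.0288, +0.0989, -0.2195, -0.0209]
|eigenvalues of T|: 0.5867, 0.2239, 0.1613, 0.0601, 0.0153, 0.0000.
ρ = 0.5867; 0.5867 < 1, so it converges for any x₀.

yes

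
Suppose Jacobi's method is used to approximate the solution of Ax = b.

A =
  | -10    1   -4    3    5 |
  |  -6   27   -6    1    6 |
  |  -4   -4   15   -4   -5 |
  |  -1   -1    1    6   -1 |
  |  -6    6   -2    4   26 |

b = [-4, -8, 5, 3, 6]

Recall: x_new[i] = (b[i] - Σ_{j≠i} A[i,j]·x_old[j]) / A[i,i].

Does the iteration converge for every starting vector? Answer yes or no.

A = D + L + U where D = diag(-10, 27, 15, 6, 26).
Jacobi T = -D⁻¹(L+U): T[3,0] = -(-1)/(6) = +0.1667; T[3,3] = 0.
  T[0,:] = [+0.0000 +0.1000 -0.4000 +0.3000 +0.5000]
  T[1,:] = [+0.2222 +0.0000 +0.2222 -0.0370 -0.2222]
  T[2,:] = [+0.2667 +0.2667 +0.0000 +0.2667 +0.3333]
  T[3,:] = [+0.1667 +0.1667 -0.1667 +0.0000 +0.1667]
  T[4,:] = [+0.2308 -0.2308 +0.0769 -0.1538 +0.0000]
|eigenvalues of T|: 0.5111, 0.4088, 0.4088, 0.1801, 0.1416.
ρ(T) = max|λ| = 0.5111; 0.5111 < 1: convergent.

yes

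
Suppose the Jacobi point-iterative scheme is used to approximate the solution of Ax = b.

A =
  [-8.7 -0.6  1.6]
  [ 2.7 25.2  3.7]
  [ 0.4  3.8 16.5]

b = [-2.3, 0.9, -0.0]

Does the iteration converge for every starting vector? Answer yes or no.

yes

Write A = D+L+U with D = diag(-8.7, 25.2, 16.5).
Jacobi: T = -D⁻¹(L+U), T[1,2] = -(3.7)/(25.2) = -0.1468; T[1,1] = 0.
  T[0,:] = [+0.0000  -0.0690  +0.1839]
  T[1,:] = [-0.1071  +0.0000  -0.1468]
  T[2,:] = [-0.0242  -0.2303  +0.0000]
|roots of det(T-λI)|: 0.2346, 0.1353, 0.1353.
ρ(T) = max|λ| = 0.2346; 0.2346 < 1 ⇒ converges.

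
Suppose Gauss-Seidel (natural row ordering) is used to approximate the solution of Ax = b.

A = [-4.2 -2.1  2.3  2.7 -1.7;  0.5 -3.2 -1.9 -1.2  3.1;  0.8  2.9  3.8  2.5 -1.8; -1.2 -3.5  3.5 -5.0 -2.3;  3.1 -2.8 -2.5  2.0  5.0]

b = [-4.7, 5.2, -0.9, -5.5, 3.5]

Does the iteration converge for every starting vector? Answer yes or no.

Split A = D + L + U, D = diag(-4.2, -3.2, 3.8, -5, 5).
GS T = -(D+L)⁻¹U: row 0 first, T[0,3] = -(2.7)/(-4.2) = +0.6429; later rows by forward substitution.
  T[0,:] = [+0.0000 -0.5000 +0.5476 +0.6429 -0.4048]
  T[1,:] = [+0.0000 -0.0781 -0.5082 -0.2746 +0.9055]
  T[2,:] = [+0.0000 +0.1649 +0.2725 -0.5837 -0.1321]
  T[3,:] = [+0.0000 +0.2901 +0.4151 -0.3707 -1.0892]
  T[4,:] = [+0.0000 +0.2326 -0.6539 -0.6959 +1.1276]
|roots of det(T-λI)|: 1.4564, 0.7177, 0.3604, 0.1479, 0.0000.
spectral radius ρ = 1.4564; 1.4564 > 1, so it fails to converge.

no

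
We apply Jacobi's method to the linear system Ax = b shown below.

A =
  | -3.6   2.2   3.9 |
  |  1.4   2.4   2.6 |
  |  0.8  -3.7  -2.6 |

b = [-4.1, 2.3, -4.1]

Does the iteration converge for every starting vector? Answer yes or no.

no

Split A = D + L + U, D = diag(-3.6, 2.4, -2.6).
T_J = -D⁻¹(L+U): T[0,1] = -(2.2)/(-3.6) = +0.6111; T[0,0] = 0.
  T[0,:] = [+0.0000, +0.6111, +1.0833]
  T[1,:] = [-0.5833, +0.0000, -1.0833]
  T[2,:] = [+0.3077, -1.4231, +0.0000]
|roots of det(T-λI)|: 1.4175, 0.8164, 0.6011.
spectral radius ρ = 1.4175; 1.4175 > 1, so it fails to converge.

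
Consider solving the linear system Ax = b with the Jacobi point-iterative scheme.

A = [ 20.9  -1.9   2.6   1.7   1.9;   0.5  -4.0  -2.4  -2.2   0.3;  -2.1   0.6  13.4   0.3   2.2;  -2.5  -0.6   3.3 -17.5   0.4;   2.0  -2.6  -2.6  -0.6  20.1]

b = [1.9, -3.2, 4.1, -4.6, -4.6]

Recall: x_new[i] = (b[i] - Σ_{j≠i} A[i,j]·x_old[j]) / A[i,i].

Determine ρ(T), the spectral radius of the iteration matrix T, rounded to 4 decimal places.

Let D = diag(20.9, -4, 13.4, -17.5, 20.1); L, U the strict triangles.
Jacobi T = -D⁻¹(L+U): T[3,4] = -(0.4)/(-17.5) = +0.0229; T[3,3] = 0.
  T[0,:] = [+0.0000  +0.0909  -0.1244  -0.0813  -0.0909]
  T[1,:] = [+0.1250  +0.0000  -0.6000  -0.5500  +0.0750]
  T[2,:] = [+0.1567  -0.0448  +0.0000  -0.0224  -0.1642]
  T[3,:] = [-0.1429  -0.0343  +0.1886  +0.0000  +0.0229]
  T[4,:] = [-0.0995  +0.1294  +0.1294  +0.0299  +0.0000]
eigenvalue magnitudes: 0.2904, 0.2034, 0.2034, 0.1644, 0.1644.
ρ(T) = max|λ| = 0.2904; 0.2904 < 1: convergent.

0.2904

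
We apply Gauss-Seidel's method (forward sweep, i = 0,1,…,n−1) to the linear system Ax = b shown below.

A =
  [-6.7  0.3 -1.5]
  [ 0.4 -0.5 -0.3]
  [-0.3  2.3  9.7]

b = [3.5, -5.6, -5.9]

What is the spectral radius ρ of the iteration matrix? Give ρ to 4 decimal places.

0.2097

Split A = D + L + U, D = diag(-6.7, -0.5, 9.7).
Gauss-Seidel: T = -(D+L)⁻¹U, row 0 first, T[0,1] = -(0.3)/(-6.7) = +0.0448; later rows by forward substitution.
  T[0,:] = [+0.0000, +0.0448, -0.2239]
  T[1,:] = [+0.0000, +0.0358, -0.7791]
  T[2,:] = [+0.0000, -0.0071, +0.1778]
|λ(T)| sorted: 0.2097, 0.0040, 0.0000.
ρ = 0.2097; 0.2097 < 1 ⇒ converges.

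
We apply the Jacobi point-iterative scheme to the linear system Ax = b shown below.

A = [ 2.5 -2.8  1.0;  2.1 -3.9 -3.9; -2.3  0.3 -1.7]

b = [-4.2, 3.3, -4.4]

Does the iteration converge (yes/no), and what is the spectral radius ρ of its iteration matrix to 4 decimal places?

A = D + L + U where D = diag(2.5, -3.9, -1.7).
T_J = -D⁻¹(L+U): T[0,2] = -(1)/(2.5) = -0.4000; T[0,0] = 0.
  T[0,:] = [+0.0000, +1.1200, -0.4000]
  T[1,:] = [+0.5385, +0.0000, -1.0000]
  T[2,:] = [-1.3529, +0.1765, +0.0000]
eigenvalue magnitudes: 1.4177, 1.0208, 1.0208.
spectral radius ρ = 1.4177; 1.4177 > 1 ⇒ diverges.

no, ρ = 1.4177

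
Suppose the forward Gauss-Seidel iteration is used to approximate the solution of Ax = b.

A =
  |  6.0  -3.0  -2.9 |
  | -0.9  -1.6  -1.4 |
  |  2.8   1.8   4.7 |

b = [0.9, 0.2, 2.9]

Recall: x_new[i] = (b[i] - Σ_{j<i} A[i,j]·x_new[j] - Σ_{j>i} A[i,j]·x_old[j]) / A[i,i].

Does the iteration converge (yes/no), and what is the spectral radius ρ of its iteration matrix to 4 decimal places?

Write A = D+L+U with D = diag(6, -1.6, 4.7).
T_GS = -(D+L)⁻¹U: row 0 first, T[0,2] = -(-2.9)/(6) = +0.4833; later rows by forward substitution.
  T[0,:] = [+0.0000  +0.5000  +0.4833]
  T[1,:] = [+0.0000  -0.2813  -1.1469]
  T[2,:] = [+0.0000  -0.1902  +0.1513]
|λ(T)| sorted: 0.5796, 0.4497, 0.0000.
spectral radius ρ = 0.5796; 0.5796 < 1: convergent.

yes, ρ = 0.5796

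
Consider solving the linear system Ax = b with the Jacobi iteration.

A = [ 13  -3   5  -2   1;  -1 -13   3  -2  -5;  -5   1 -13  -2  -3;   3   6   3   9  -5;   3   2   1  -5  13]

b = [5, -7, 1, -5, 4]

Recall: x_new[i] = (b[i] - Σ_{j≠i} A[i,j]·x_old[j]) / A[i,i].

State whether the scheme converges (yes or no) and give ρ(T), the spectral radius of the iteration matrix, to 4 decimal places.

Write A = D+L+U with D = diag(13, -13, -13, 9, 13).
Jacobi T = -D⁻¹(L+U): T[4,1] = -(2)/(13) = -0.1538; T[4,4] = 0.
  T[0,:] = [+0.0000 +0.2308 -0.3846 +0.1538 -0.0769]
  T[1,:] = [-0.0769 +0.0000 +0.2308 -0.1538 -0.3846]
  T[2,:] = [-0.3846 +0.0769 +0.0000 -0.1538 -0.2308]
  T[3,:] = [-0.3333 -0.6667 -0.3333 +0.0000 +0.5556]
  T[4,:] = [-0.2308 -0.1538 -0.0769 +0.3846 +0.0000]
moduli |λ_i(T)| = 0.8246, 0.4345, 0.4345, 0.3625, 0.3062.
spectral radius ρ = 0.8246; 0.8246 < 1, so it converges for any x₀.

yes, ρ = 0.8246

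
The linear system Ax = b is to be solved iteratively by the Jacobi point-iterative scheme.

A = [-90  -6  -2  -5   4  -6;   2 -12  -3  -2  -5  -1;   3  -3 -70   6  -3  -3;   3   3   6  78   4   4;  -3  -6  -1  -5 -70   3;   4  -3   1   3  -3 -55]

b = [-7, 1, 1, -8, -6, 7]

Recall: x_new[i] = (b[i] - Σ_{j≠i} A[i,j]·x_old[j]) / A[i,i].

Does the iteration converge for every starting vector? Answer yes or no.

yes

A = D + L + U where D = diag(-90, -12, -70, 78, -70, -55).
T_J = -D⁻¹(L+U): T[5,0] = -(4)/(-55) = +0.0727; T[5,5] = 0.
  T[0,:] = [+0.0000, -0.0667, -0.0222, -0.0556, +0.0444, -0.0667]
  T[1,:] = [+0.1667, +0.0000, -0.2500, -0.1667, -0.4167, -0.0833]
  T[2,:] = [+0.0429, -0.0429, +0.0000, +0.0857, -0.0429, -0.0429]
  T[3,:] = [-0.0385, -0.0385, -0.0769, +0.0000, -0.0513, -0.0513]
  T[4,:] = [-0.0429, -0.0857, -0.0143, -0.0714, +0.0000, +0.0429]
  T[5,:] = [+0.0727, -0.0545, +0.0182, +0.0545, -0.0545, +0.0000]
|λ(T)| sorted: 0.2484, 0.1623, 0.1310, 0.1310, 0.1037, 0.0039.
spectral radius ρ = 0.2484; 0.2484 < 1 ⇒ converges.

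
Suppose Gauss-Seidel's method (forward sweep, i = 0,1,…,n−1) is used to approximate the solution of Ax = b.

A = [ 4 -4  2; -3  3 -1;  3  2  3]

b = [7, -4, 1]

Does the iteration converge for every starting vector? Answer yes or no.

Write A = D+L+U with D = diag(4, 3, 3).
T_GS = -(D+L)⁻¹U: row 0 first, T[0,2] = -(2)/(4) = -0.5000; later rows by forward substitution.
  T[0,:] = [+0.0000  +1.0000  -0.5000]
  T[1,:] = [+0.0000  +1.0000  -0.1667]
  T[2,:] = [+0.0000  -1.6667  +0.6111]
moduli |λ_i(T)| = 1.3673, 0.2438, 0.0000.
spectral radius ρ = 1.3673; 1.3673 > 1, so it fails to converge.

no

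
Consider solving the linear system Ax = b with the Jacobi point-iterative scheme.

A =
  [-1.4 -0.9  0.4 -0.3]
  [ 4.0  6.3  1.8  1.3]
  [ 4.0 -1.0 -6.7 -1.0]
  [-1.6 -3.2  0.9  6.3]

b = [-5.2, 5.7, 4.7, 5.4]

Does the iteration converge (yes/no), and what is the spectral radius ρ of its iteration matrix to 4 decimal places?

yes, ρ = 0.9022

Split A = D + L + U, D = diag(-1.4, 6.3, -6.7, 6.3).
Jacobi T = -D⁻¹(L+U): T[3,2] = -(0.9)/(6.3) = -0.1429; T[3,3] = 0.
  T[0,:] = [+0.0000 -0.6429 +0.2857 -0.2143]
  T[1,:] = [-0.6349 +0.0000 -0.2857 -0.2063]
  T[2,:] = [+0.5970 -0.1493 +0.0000 -0.1493]
  T[3,:] = [+0.2540 +0.5079 -0.1429 +0.0000]
|eigenvalues of T|: 0.9022, 0.4596, 0.4596, 0.1609.
ρ(T) = max|λ| = 0.9022; 0.9022 < 1 ⇒ converges.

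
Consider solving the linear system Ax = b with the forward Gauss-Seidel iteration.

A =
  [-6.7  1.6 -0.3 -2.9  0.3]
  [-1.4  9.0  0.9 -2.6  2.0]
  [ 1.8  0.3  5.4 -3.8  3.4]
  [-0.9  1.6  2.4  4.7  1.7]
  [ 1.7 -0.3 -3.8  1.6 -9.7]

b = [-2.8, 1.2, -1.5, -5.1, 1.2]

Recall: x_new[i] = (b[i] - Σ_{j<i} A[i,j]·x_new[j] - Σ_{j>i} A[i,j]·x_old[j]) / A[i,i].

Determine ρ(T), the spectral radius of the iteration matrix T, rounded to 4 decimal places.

0.5928

Split A = D + L + U, D = diag(-6.7, 9, 5.4, 4.7, -9.7).
T_GS = -(D+L)⁻¹U: row 0 first, T[0,1] = -(1.6)/(-6.7) = +0.2388; later rows by forward substitution.
  T[0,:] = [+0.0000  +0.2388  -0.0448  -0.4328  +0.0448]
  T[1,:] = [+0.0000  +0.0371  -0.1070  +0.2216  -0.2153]
  T[2,:] = [+0.0000  -0.0817  +0.0209  +0.8357  -0.6326]
  T[3,:] = [+0.0000  +0.0748  +0.0172  -0.5850  +0.0432]
  T[4,:] = [+0.0000  +0.0850  -0.0099  -0.5066  +0.2694]
|roots of det(T-λI)|: 0.5928, 0.2955, 0.0780, 0.0780, 0.0000.
ρ = 0.5928; 0.5928 < 1, so it converges for any x₀.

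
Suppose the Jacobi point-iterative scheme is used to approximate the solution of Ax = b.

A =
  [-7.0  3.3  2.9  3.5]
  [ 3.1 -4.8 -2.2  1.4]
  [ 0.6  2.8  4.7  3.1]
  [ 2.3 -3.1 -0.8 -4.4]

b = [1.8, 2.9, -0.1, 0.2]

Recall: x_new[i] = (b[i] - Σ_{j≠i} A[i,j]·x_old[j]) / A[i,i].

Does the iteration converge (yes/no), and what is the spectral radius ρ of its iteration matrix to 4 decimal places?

Write A = D+L+U with D = diag(-7, -4.8, 4.7, -4.4).
Jacobi: T = -D⁻¹(L+U), T[1,3] = -(1.4)/(-4.8) = +0.2917; T[1,1] = 0.
  T[0,:] = [+0.0000  +0.4714  +0.4143  +0.5000]
  T[1,:] = [+0.6458  +0.0000  -0.4583  +0.2917]
  T[2,:] = [-0.1277  -0.5957  +0.0000  -0.6596]
  T[3,:] = [+0.5227  -0.7045  -0.1818  +0.0000]
eigenvalue magnitudes: 1.1306, 0.6788, 0.6788, 0.1152.
ρ(T) = max|λ| = 1.1306; 1.1306 > 1: divergent.

no, ρ = 1.1306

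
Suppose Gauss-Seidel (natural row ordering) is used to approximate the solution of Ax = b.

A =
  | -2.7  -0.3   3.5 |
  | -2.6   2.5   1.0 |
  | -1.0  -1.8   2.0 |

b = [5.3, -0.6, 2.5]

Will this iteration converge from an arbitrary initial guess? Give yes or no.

Write A = D+L+U with D = diag(-2.7, 2.5, 2).
Gauss-Seidel: T = -(D+L)⁻¹U, row 0 first, T[0,2] = -(3.5)/(-2.7) = +1.2963; later rows by forward substitution.
  T[0,:] = [+0.0000, -0.1111, +1.2963]
  T[1,:] = [+0.0000, -0.1156, +0.9481]
  T[2,:] = [+0.0000, -0.1596, +1.5015]
|λ(T)| sorted: 1.4018, 0.0159, 0.0000.
ρ = 1.4018; 1.4018 > 1 ⇒ diverges.

no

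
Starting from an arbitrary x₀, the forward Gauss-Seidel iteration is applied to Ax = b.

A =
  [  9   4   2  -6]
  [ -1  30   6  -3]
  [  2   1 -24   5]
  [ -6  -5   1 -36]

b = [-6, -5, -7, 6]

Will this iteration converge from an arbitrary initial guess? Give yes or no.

A = D + L + U where D = diag(9, 30, -24, -36).
Gauss-Seidel: T = -(D+L)⁻¹U, row 0 first, T[0,3] = -(-6)/(9) = +0.6667; later rows by forward substitution.
  T[0,:] = [+0.0000 -0.4444 -0.2222 +0.6667]
  T[1,:] = [+0.0000 -0.0148 -0.2074 +0.1222]
  T[2,:] = [+0.0000 -0.0377 -0.0272 +0.2690]
  T[3,:] = [+0.0000 +0.0751 +0.0651 -0.1206]
|eigenvalues of T|: 0.2959, 0.1021, 0.1021, 0.0000.
ρ(T) = max|λ| = 0.2959; 0.2959 < 1 ⇒ converges.

yes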